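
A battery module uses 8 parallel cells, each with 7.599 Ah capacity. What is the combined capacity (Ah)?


Parallel capacities add: 8 * 7.599 Ah = 60.792 Ah

60.792 Ah


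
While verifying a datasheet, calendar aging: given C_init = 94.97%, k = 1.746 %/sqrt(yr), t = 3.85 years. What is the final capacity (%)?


sqrt(t) = sqrt(3.85) = 1.9621
C_final = 94.97 - 1.746 * 1.9621 = 91.54%

91.54%


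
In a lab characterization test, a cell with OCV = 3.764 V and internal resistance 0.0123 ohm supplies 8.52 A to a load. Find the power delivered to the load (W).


Step 1: V_terminal = OCV - I*R = 3.764 - 8.52 * 0.0123 = 3.6592 V
Step 2: P_out = V_terminal * I = 3.6592 * 8.52 = 31.18 W

31.18 W


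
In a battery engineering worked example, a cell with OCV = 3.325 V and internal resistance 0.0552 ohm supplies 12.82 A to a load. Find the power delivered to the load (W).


Step 1: V_terminal = OCV - I*R = 3.325 - 12.82 * 0.0552 = 2.6173 V
Step 2: P_out = V_terminal * I = 2.6173 * 12.82 = 33.55 W

33.55 W


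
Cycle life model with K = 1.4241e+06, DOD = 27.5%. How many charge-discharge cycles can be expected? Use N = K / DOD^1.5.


DOD^1.5 = 144.21
N = K / DOD^1.5 = 1.4241e+06 / 144.21 = 9875

9875 cycles


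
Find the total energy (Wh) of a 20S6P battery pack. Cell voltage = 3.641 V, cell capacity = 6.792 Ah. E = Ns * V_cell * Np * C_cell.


E = Ns * Vcell * Np * Ccell = 20 * 3.641 * 6 * 6.792 = 2968 Wh

2968 Wh


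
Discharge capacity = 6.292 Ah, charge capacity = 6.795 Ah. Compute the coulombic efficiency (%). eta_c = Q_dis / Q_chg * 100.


eta_c = Q_dis / Q_chg * 100 = 6.292 / 6.795 * 100 = 92.60%

92.60%


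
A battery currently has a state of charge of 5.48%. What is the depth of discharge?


Complement of SOC: DOD = 100% - 5.48% = 94.52%

94.52%


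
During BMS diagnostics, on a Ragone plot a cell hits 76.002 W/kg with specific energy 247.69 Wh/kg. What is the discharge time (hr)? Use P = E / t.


t = E / P = 247.69 / 76.002 = 3.259 hr

3.259 hr


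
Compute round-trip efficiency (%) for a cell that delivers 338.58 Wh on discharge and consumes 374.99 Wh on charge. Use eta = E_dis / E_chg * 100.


eta_e = E_dis / E_chg * 100 = 338.58 / 374.99 * 100 = 90.29%

90.29%


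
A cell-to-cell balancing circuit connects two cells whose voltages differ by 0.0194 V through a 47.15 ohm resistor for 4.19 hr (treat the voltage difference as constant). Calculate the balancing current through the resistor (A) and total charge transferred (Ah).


First, Ohm's law: I_bal = 0.0194 V / 47.15 ohm = 4.1145e-04 A
Then Q = I * t = 4.1145e-04 A * 4.19 hr = 0.001724 Ah

I=4.1145e-04 A, Q=0.001724 Ah


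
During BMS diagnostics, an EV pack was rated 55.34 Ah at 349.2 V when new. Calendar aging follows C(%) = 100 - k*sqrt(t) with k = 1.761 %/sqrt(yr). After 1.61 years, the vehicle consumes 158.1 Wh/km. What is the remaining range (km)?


Step 1: capacity retention = 100 - 1.761 * sqrt(1.61) = 100 - 1.761 * 1.2689 = 97.765%
Step 2: C_now = 55.34 * 97.765/100 = 54.103 Ah
Step 3: E_pack = V * C_now = 349.2 * 54.103 = 18893 Wh
Step 4: range = E_pack / consumption = 18893 / 158.1 = 119.5 km

119.5 km


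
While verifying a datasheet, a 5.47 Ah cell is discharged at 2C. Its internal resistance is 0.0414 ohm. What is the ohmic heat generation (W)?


Step 1: I = C_rate * capacity = 2 * 5.47 = 10.94 A
Step 2: Q = I^2 * R = 10.94^2 * 0.0414 = 119.68 * 0.0414 = 4.955 W

4.955 W


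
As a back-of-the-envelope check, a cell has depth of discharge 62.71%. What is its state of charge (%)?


SOC = 100 - DOD = 100 - 62.71 = 37.29%

37.29%


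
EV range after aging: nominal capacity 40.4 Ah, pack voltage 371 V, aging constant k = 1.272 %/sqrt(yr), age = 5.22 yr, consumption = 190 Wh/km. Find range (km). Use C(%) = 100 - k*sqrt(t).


Step 1: capacity retention = 100 - 1.272 * sqrt(5.22) = 100 - 1.272 * 2.2847 = 97.094%
Step 2: C_now = 40.4 * 97.094/100 = 39.226 Ah
Step 3: E_pack = V * C_now = 371 * 39.226 = 14553 Wh
Step 4: range = E_pack / consumption = 14553 / 190 = 76.59 km

76.59 km


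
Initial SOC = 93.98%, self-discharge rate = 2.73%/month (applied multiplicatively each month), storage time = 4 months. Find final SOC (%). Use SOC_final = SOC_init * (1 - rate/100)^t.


Monthly retention factor = 1 - 2.73/100 = 0.9727
Over 4 months: factor^4 = 0.89519
SOC_final = 93.98 * 0.89519 = 84.13%

84.13%


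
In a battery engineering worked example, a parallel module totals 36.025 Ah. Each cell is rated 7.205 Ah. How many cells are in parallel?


n = C_total / C_cell = 36.025 / 7.205 = 5

5


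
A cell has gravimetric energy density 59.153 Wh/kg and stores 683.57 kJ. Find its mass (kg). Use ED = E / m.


Convert: E = 683.57 kJ = 189.88 Wh
m = E / ED = 189.88 / 59.153 = 3.210 kg

3.210 kg


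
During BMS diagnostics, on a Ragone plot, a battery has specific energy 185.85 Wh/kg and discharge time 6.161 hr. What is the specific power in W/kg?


P_specific = E / t = 185.85 / 6.161 = 30.17 W/kg

30.17 W/kg


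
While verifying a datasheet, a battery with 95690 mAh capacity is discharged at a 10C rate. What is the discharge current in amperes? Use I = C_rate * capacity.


Convert: capacity = 95690 mAh = 95.69 Ah
At 10C: I = 10 * 95.69 Ah = 956.9 A

956.9 A


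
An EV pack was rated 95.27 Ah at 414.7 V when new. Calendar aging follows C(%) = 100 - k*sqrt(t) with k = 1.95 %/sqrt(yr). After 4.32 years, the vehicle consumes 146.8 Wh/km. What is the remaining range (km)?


Step 1: capacity retention = 100 - 1.95 * sqrt(4.32) = 100 - 1.95 * 2.0785 = 95.947%
Step 2: C_now = 95.27 * 95.947/100 = 91.409 Ah
Step 3: E_pack = V * C_now = 414.7 * 91.409 = 37907 Wh
Step 4: range = E_pack / consumption = 37907 / 146.8 = 258.2 km

258.2 km


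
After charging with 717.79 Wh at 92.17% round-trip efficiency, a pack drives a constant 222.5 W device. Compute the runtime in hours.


Step 1: E_discharge = eta/100 * E_charge = 92.17/100 * 717.79 = 661.59 Wh
Step 2: t = E_discharge / P = 661.59 / 222.5 = 2.973 hr

2.973 hr


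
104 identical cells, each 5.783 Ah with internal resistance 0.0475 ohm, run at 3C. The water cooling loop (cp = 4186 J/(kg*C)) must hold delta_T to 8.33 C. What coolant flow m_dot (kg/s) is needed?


Step 1: I = 3 * 5.783 = 17.349 A
Step 2: Q_cell = I^2 * R = 17.349^2 * 0.0475 = 14.297 W
Step 3: Q_total = 104 * 14.297 = 1486.9 W
Step 4: m_dot = Q_total / (cp * dT) = 1486.9 / (4186 * 8.33) = 0.04264 kg/s

0.04264 kg/s


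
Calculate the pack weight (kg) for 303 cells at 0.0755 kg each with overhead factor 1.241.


Cell mass sum = 303 * 0.0755 = 22.877 kg
With overhead 1.241: m_pack = 22.877 * 1.241 = 28.39 kg

28.39 kg


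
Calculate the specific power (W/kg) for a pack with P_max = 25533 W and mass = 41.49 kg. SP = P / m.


SP = P / m = 25533 / 41.49 = 615.4 W/kg

615.4 W/kg


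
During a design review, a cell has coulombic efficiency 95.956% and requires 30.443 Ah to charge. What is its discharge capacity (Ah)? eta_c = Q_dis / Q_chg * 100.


Q_dis = eta/100 * Q_chg = 95.956/100 * 30.443 = 29.21 Ah

29.21 Ah


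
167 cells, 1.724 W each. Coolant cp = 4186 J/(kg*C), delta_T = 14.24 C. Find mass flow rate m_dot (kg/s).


Step 1: Total heat Q = 167 * 1.724 W = 287.91 W
Step 2: denom = cp * dT = 4186 * 14.24 = 59609
Step 3: m_dot = 287.91 / 59609 = 0.004830 kg/s

0.004830 kg/s


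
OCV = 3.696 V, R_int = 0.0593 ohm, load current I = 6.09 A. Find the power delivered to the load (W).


Step 1: V_terminal = OCV - I*R = 3.696 - 6.09 * 0.0593 = 3.3349 V
Step 2: P_out = V_terminal * I = 3.3349 * 6.09 = 20.31 W

20.31 W


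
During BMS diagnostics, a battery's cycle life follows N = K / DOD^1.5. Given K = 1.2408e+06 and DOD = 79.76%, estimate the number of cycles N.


Step 1: DOD^1.5 = 79.76^1.5 = 712.32
Step 2: N = 1.2408e+06 / 712.32 = 1742 cycles

1742 cycles


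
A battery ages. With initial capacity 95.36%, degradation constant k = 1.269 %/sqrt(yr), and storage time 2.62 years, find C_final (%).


sqrt(t) = sqrt(2.62) = 1.6186
C_final = 95.36 - 1.269 * 1.6186 = 93.31%

93.31%


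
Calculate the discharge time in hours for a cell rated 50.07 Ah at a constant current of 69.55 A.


Runtime = 50.07 Ah / 69.55 A = 0.7199 hr

0.7199 hr


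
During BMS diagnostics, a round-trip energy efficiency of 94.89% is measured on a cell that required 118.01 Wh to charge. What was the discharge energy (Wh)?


E_dis = eta/100 * E_chg = 94.89/100 * 118.01 = 112.0 Wh

112.0 Wh


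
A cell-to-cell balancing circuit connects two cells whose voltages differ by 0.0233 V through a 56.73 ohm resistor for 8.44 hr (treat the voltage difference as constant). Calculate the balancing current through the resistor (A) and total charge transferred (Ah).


First, Ohm's law: I_bal = 0.0233 V / 56.73 ohm = 4.1072e-04 A
Then Q = I * t = 4.1072e-04 A * 8.44 hr = 0.003466 Ah

I=4.1072e-04 A, Q=0.003466 Ah


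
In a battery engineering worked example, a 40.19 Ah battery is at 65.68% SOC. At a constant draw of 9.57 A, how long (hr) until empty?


Step 1: remaining = SOC/100 * C_total = 65.68/100 * 40.19 = 26.397 Ah
Step 2: t = remaining / I = 26.397 / 9.57 = 2.758 hr

2.758 hr


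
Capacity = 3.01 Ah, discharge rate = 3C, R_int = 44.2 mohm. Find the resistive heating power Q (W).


Convert: R = 44.2 mohm = 0.0442 ohm
Step 1: I = C_rate * capacity = 3 * 3.01 = 9.03 A
Step 2: Q = I^2 * R = 9.03^2 * 0.0442 = 81.541 * 0.0442 = 3.604 W

3.604 W


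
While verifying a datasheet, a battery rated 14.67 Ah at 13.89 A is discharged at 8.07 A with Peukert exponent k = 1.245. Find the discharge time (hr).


Step 1: t_rated = C / I_rated = 14.67 / 13.89 = 1.0562 hr
Step 2: ratio = 13.89 / 8.07 = 1.7212
Step 3: ratio^k = 1.7212^1.245 = 1.9661
Step 4: t = t_rated * ratio^k = 1.0562 * 1.9661 = 2.077 hr

2.077 hr


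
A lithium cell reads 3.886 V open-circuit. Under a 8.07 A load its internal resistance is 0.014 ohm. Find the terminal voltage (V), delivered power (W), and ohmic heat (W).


Step 1: V_terminal = OCV - I*R = 3.886 - 8.07 * 0.014 = 3.773 V
Step 2: P_out = V_terminal * I = 3.773 * 8.07 = 30.45 W
Step 3: Q = I^2 * R = 8.07^2 * 0.014 = 0.9117 W

V=3.773 V, P=30.45 W, Q=0.9117 W


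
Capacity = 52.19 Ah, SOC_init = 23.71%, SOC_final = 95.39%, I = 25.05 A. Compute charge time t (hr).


Step 1: dSOC = 95.39% - 23.71% = 71.68%
Step 2: delta_Ah = 52.19 * 71.68 / 100 = 37.41 Ah
Step 3: t = 37.41 / 25.05 = 1.493 hr

1.493 hr


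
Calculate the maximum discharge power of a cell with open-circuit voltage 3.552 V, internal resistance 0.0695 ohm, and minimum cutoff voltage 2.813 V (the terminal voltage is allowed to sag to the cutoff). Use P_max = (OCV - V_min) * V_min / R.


dV = OCV - V_min = 0.739 V (so I_max = dV / R)
P_max = dV * V_min / R = 0.739 * 2.813 / 0.0695 = 29.91 W

29.91 W


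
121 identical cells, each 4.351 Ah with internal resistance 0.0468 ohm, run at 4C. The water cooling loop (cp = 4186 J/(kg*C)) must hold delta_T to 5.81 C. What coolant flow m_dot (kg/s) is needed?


Step 1: I = 4 * 4.351 = 17.404 A
Step 2: Q_cell = I^2 * R = 17.404^2 * 0.0468 = 14.176 W
Step 3: Q_total = 121 * 14.176 = 1715.3 W
Step 4: m_dot = Q_total / (cp * dT) = 1715.3 / (4186 * 5.81) = 0.07053 kg/s

0.07053 kg/s


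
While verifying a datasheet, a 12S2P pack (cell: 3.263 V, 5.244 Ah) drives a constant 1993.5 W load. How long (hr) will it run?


Step 1: E_pack = Ns * V_cell * Np * C_cell = 12 * 3.263 * 2 * 5.244 = 410.67 Wh
Step 2: t = E_pack / P = 410.67 / 1993.5 = 0.2060 hr

0.2060 hr


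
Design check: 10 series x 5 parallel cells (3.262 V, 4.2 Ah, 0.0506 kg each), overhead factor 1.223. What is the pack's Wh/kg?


Step 1: V_pack = 10 * 3.262 = 32.62 V
Step 2: C_pack = 5 * 4.2 = 21 Ah
Step 3: E_pack = V_pack * C_pack = 32.62 * 21 = 685.02 Wh
Step 4: m_pack = 10 * 5 * 0.0506 * 1.223 = 3.0942 kg
Step 5: ED = E_pack / m_pack = 685.02 / 3.0942 = 221.4 Wh/kg

221.4 Wh/kg


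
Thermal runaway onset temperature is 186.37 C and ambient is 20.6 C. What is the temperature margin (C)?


margin = T_onset - T_ambient = 186.37 - 20.6 = 165.77 C

165.77 C


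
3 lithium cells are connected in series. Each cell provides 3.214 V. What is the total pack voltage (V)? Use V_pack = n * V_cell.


V_pack = n * V_cell = 3 * 3.214 = 9.642 V

9.642 V


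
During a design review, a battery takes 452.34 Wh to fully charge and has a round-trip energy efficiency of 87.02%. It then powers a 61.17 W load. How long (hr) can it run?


Step 1: E_discharge = eta/100 * E_charge = 87.02/100 * 452.34 = 393.63 Wh
Step 2: t = E_discharge / P = 393.63 / 61.17 = 6.435 hr

6.435 hr


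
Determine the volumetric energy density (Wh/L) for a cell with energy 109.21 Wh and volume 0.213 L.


Volumetric ED = 109.21 Wh / 0.213 L = 512.7 Wh/L

512.7 Wh/L


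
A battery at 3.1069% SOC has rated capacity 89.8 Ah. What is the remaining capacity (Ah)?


remaining = SOC / 100 * total = 3.1069 / 100 * 89.8 = 2.790 Ah

2.790 Ah


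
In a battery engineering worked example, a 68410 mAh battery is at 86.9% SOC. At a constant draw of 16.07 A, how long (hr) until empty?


Convert: C_total = 68410 mAh = 68.41 Ah
Step 1: remaining = SOC/100 * C_total = 86.9/100 * 68.41 = 59.448 Ah
Step 2: t = remaining / I = 59.448 / 16.07 = 3.699 hr

3.699 hr


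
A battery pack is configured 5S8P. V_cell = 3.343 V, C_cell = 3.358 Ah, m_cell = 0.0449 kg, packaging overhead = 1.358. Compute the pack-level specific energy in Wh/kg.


Step 1: V_pack = 5 * 3.343 = 16.715 V
Step 2: C_pack = 8 * 3.358 = 26.864 Ah
Step 3: E_pack = V_pack * C_pack = 16.715 * 26.864 = 449.03 Wh
Step 4: m_pack = 5 * 8 * 0.0449 * 1.358 = 2.439 kg
Step 5: ED = E_pack / m_pack = 449.03 / 2.439 = 184.1 Wh/kg

184.1 Wh/kg


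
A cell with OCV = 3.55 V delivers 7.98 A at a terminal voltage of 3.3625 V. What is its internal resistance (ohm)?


R = (OCV - V) / I = (3.55 - 3.3625) / 7.98 = 0.02350 ohm

0.02350 ohm


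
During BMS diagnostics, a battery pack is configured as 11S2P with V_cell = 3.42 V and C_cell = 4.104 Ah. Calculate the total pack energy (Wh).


E = Ns * Vcell * Np * Ccell = 11 * 3.42 * 2 * 4.104 = 308.8 Wh

308.8 Wh


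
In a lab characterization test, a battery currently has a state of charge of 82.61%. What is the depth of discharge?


Complement of SOC: DOD = 100% - 82.61% = 17.39%

17.39%


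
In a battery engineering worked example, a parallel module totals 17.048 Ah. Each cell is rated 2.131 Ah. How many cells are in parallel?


n = C_total / C_cell = 17.048 / 2.131 = 8

8


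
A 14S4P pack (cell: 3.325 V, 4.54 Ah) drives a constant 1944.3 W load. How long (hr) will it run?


Step 1: E_pack = Ns * V_cell * Np * C_cell = 14 * 3.325 * 4 * 4.54 = 845.35 Wh
Step 2: t = E_pack / P = 845.35 / 1944.3 = 0.4348 hr

0.4348 hr


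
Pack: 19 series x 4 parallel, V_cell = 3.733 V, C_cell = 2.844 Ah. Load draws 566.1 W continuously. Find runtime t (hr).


Step 1: E_pack = Ns * V_cell * Np * C_cell = 19 * 3.733 * 4 * 2.844 = 806.87 Wh
Step 2: t = E_pack / P = 806.87 / 566.1 = 1.425 hr

1.425 hr


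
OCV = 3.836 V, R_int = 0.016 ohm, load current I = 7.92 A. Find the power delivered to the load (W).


Step 1: V_terminal = OCV - I*R = 3.836 - 7.92 * 0.016 = 3.7093 V
Step 2: P_out = V_terminal * I = 3.7093 * 7.92 = 29.38 W

29.38 W


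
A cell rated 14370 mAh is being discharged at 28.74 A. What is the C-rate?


Convert: capacity = 14370 mAh = 14.37 Ah
C_rate = I / capacity = 28.74 / 14.37 = 2C

2C


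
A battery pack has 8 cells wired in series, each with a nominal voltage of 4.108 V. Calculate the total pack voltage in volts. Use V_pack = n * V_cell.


Series voltages add: 8 * 4.108 V = 32.864 V

32.864 V


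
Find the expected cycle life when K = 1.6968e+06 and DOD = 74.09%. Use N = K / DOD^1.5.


Step 1: DOD^1.5 = 74.09^1.5 = 637.73
Step 2: N = 1.6968e+06 / 637.73 = 2661 cycles

2661 cycles


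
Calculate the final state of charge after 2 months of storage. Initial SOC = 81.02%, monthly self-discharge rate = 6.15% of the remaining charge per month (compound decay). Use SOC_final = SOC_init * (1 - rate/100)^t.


Monthly retention factor = 1 - 6.15/100 = 0.9385
Over 2 months: factor^2 = 0.88078
SOC_final = 81.02 * 0.88078 = 71.36%

71.36%


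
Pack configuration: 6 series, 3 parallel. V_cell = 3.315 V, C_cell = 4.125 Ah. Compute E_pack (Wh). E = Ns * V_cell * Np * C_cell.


V_pack = 6 * 3.315 = 19.89 V
C_pack = 3 * 4.125 = 12.375 Ah
E = V_pack * C_pack = 19.89 * 12.375 = 246.1 Wh

246.1 Wh


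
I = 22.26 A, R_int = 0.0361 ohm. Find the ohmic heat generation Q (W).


I^2 = 495.51
Q = 495.51 * 0.0361 = 17.89 W

17.89 W


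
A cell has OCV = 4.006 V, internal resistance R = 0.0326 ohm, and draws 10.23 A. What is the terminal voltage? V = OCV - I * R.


V = OCV - I*R = 4.006 - 10.23 * 0.0326 = 3.673 V

3.673 V


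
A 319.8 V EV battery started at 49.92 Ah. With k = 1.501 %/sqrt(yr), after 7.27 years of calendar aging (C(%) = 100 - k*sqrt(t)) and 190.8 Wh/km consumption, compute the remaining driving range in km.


Step 1: capacity retention = 100 - 1.501 * sqrt(7.27) = 100 - 1.501 * 2.6963 = 95.953%
Step 2: C_now = 49.92 * 95.953/100 = 47.9 Ah
Step 3: E_pack = V * C_now = 319.8 * 47.9 = 15318 Wh
Step 4: range = E_pack / consumption = 15318 / 190.8 = 80.28 km

80.28 km


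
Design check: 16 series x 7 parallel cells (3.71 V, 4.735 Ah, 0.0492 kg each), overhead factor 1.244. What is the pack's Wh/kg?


Step 1: V_pack = 16 * 3.71 = 59.36 V
Step 2: C_pack = 7 * 4.735 = 33.145 Ah
Step 3: E_pack = V_pack * C_pack = 59.36 * 33.145 = 1967.5 Wh
Step 4: m_pack = 16 * 7 * 0.0492 * 1.244 = 6.8549 kg
Step 5: ED = E_pack / m_pack = 1967.5 / 6.8549 = 287.0 Wh/kg

287.0 Wh/kg


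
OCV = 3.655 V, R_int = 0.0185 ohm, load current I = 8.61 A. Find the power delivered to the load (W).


Step 1: V_terminal = OCV - I*R = 3.655 - 8.61 * 0.0185 = 3.4957 V
Step 2: P_out = V_terminal * I = 3.4957 * 8.61 = 30.10 W

30.10 W


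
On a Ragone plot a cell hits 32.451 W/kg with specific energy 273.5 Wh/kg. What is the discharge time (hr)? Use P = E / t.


t = E / P = 273.5 / 32.451 = 8.428 hr

8.428 hr


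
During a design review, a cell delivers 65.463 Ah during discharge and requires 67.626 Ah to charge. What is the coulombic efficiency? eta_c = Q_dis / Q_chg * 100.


eta_c = Q_dis / Q_chg * 100 = 65.463 / 67.626 * 100 = 96.80%

96.80%


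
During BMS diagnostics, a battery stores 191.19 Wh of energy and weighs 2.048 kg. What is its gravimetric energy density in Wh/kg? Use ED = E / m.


ED = E / m = 191.19 / 2.048 = 93.35 Wh/kg

93.35 Wh/kg


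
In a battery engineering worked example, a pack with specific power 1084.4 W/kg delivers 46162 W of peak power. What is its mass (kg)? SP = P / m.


m = P / SP = 46162 / 1084.4 = 42.57 kg

42.57 kg


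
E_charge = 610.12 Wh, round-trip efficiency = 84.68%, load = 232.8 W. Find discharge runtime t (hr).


Step 1: E_discharge = eta/100 * E_charge = 84.68/100 * 610.12 = 516.65 Wh
Step 2: t = E_discharge / P = 516.65 / 232.8 = 2.219 hr

2.219 hr


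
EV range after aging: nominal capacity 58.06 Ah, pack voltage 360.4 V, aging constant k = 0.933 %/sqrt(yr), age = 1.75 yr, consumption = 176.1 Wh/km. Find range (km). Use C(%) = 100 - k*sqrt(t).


Step 1: capacity retention = 100 - 0.933 * sqrt(1.75) = 100 - 0.933 * 1.3229 = 98.766%
Step 2: C_now = 58.06 * 98.766/100 = 57.344 Ah
Step 3: E_pack = V * C_now = 360.4 * 57.344 = 20667 Wh
Step 4: range = E_pack / consumption = 20667 / 176.1 = 117.4 km

117.4 km


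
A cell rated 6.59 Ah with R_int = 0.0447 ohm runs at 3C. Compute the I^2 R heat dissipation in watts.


Step 1: I = C_rate * capacity = 3 * 6.59 = 19.77 A
Step 2: Q = I^2 * R = 19.77^2 * 0.0447 = 390.85 * 0.0447 = 17.47 W

17.47 W


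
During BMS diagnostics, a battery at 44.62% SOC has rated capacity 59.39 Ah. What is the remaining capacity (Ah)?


remaining = SOC / 100 * total = 44.62 / 100 * 59.39 = 26.50 Ah

26.50 Ah


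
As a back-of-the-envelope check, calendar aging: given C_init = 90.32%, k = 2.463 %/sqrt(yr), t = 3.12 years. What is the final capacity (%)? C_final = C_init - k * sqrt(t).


Step 1: sqrt(3.12 yr) = 1.7664
Step 2: drop = 2.463 * 1.7664 = 4.3506
Step 3: C_final = 90.32 - 4.3506 = 85.97%

85.97%


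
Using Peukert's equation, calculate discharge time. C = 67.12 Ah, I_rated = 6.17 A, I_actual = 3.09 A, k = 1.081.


t_rated = C / I_rated = 67.12 / 6.17 = 10.878 hr
(I_rated/I)^k = (1.9968)^1.081 = 2.1118
t = t_rated * (I_rated/I)^k = 10.878 * 2.1118 = 22.97 hr

22.97 hr


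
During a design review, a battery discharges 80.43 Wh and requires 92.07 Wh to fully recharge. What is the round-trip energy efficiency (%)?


Round-trip efficiency = 80.43/92.07 * 100% = 87.36%

87.36%


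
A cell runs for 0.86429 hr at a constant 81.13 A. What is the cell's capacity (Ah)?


C = I * t = 81.13 * 0.86429 = 70.12 Ah

70.12 Ah


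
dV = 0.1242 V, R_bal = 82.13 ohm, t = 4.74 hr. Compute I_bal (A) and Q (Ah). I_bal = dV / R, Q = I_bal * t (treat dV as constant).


First, Ohm's law: I_bal = 0.1242 V / 82.13 ohm = 0.0015122 A
Then Q = I * t = 0.0015122 A * 4.74 hr = 0.007168 Ah

I=0.0015122 A, Q=0.007168 Ah


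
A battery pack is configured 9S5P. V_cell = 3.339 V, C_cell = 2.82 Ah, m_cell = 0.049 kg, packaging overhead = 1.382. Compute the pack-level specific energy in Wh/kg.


Step 1: V_pack = 9 * 3.339 = 30.051 V
Step 2: C_pack = 5 * 2.82 = 14.1 Ah
Step 3: E_pack = V_pack * C_pack = 30.051 * 14.1 = 423.72 Wh
Step 4: m_pack = 9 * 5 * 0.049 * 1.382 = 3.0473 kg
Step 5: ED = E_pack / m_pack = 423.72 / 3.0473 = 139.0 Wh/kg

139.0 Wh/kg


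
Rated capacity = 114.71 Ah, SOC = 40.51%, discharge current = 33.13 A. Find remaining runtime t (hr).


Step 1: remaining = SOC/100 * C_total = 40.51/100 * 114.71 = 46.469 Ah
Step 2: t = remaining / I = 46.469 / 33.13 = 1.403 hr

1.403 hr


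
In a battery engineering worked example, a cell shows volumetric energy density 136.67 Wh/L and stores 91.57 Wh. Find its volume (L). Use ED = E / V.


V = E / ED = 91.57 / 136.67 = 0.6700 L

0.6700 L


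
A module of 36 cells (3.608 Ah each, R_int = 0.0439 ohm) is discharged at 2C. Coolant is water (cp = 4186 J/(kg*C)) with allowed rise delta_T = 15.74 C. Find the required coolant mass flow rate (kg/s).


Step 1: I = 2 * 3.608 = 7.216 A
Step 2: Q_cell = I^2 * R = 7.216^2 * 0.0439 = 2.2859 W
Step 3: Q_total = 36 * 2.2859 = 82.292 W
Step 4: m_dot = Q_total / (cp * dT) = 82.292 / (4186 * 15.74) = 0.001249 kg/s

0.001249 kg/s


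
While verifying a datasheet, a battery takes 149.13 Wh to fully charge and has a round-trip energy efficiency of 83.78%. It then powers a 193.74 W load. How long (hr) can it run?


Step 1: E_discharge = eta/100 * E_charge = 83.78/100 * 149.13 = 124.94 Wh
Step 2: t = E_discharge / P = 124.94 / 193.74 = 0.6449 hr

0.6449 hr


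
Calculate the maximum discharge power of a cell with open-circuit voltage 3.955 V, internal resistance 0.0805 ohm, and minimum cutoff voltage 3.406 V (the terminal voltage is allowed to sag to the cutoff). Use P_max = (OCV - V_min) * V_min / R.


dV = OCV - V_min = 0.549 V (so I_max = dV / R)
P_max = dV * V_min / R = 0.549 * 3.406 / 0.0805 = 23.23 W

23.23 W


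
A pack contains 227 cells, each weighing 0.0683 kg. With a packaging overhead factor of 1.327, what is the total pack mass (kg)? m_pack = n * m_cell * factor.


Cell mass sum = 227 * 0.0683 = 15.504 kg
With overhead 1.327: m_pack = 15.504 * 1.327 = 20.57 kg

20.57 kg


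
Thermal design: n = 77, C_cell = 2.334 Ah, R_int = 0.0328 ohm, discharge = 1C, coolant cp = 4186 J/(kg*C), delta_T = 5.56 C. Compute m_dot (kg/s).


Step 1: I = 1 * 2.334 = 2.334 A
Step 2: Q_cell = I^2 * R = 2.334^2 * 0.0328 = 0.17868 W
Step 3: Q_total = 77 * 0.17868 = 13.758 W
Step 4: m_dot = Q_total / (cp * dT) = 13.758 / (4186 * 5.56) = 5.911e-04 kg/s

5.911e-04 kg/s


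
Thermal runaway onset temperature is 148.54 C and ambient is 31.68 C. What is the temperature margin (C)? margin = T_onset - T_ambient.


margin = T_onset - T_ambient = 148.54 - 31.68 = 116.86 C

116.86 C


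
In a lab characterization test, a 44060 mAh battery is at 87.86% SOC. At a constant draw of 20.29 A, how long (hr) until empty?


Convert: C_total = 44060 mAh = 44.06 Ah
Step 1: remaining = SOC/100 * C_total = 87.86/100 * 44.06 = 38.711 Ah
Step 2: t = remaining / I = 38.711 / 20.29 = 1.908 hr

1.908 hr


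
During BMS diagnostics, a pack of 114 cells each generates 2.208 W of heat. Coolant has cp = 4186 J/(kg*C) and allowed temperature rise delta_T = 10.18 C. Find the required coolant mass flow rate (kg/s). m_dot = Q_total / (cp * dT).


Q_total = 114 * 2.208 = 251.71 W
m_dot = Q_total / (cp * dT) = 251.71 / (4186 * 10.18) = 0.005907 kg/s

0.005907 kg/s


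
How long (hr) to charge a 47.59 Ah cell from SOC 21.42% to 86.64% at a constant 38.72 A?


delta_Ah = 47.59 * (86.64 - 21.42) / 100 = 31.038 Ah
t = delta_Ah / I = 31.038 / 38.72 = 0.8016 hr

0.8016 hr


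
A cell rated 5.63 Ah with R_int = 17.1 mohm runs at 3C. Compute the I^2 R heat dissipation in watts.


Convert: R = 17.1 mohm = 0.0171 ohm
Step 1: I = C_rate * capacity = 3 * 5.63 = 16.89 A
Step 2: Q = I^2 * R = 16.89^2 * 0.0171 = 285.27 * 0.0171 = 4.878 W

4.878 W


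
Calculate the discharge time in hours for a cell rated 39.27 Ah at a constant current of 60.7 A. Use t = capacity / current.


Runtime = 39.27 Ah / 60.7 A = 0.6470 hr

0.6470 hr


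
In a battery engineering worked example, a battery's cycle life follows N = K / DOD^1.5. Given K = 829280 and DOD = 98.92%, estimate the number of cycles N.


Step 1: DOD^1.5 = 98.92^1.5 = 983.84
Step 2: N = 829280 / 983.84 = 842.9 cycles

842.9 cycles


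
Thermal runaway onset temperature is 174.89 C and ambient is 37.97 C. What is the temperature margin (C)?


Safety margin = 174.89 C - 37.97 C = 136.92 C

136.92 C


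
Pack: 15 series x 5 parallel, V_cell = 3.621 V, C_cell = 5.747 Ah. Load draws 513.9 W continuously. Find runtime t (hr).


Step 1: E_pack = Ns * V_cell * Np * C_cell = 15 * 3.621 * 5 * 5.747 = 1560.7 Wh
Step 2: t = E_pack / P = 1560.7 / 513.9 = 3.037 hr

3.037 hr


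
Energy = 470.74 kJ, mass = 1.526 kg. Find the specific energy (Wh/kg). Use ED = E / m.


Convert: E = 470.74 kJ = 130.76 Wh
ED = E / m = 130.76 / 1.526 = 85.69 Wh/kg

85.69 Wh/kg


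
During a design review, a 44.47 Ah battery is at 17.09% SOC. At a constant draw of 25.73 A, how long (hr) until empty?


Step 1: remaining = SOC/100 * C_total = 17.09/100 * 44.47 = 7.5999 Ah
Step 2: t = remaining / I = 7.5999 / 25.73 = 0.2954 hr

0.2954 hr


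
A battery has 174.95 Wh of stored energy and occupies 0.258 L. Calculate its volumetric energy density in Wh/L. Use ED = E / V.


ED = E / V = 174.95 / 0.258 = 678.1 Wh/L

678.1 Wh/L


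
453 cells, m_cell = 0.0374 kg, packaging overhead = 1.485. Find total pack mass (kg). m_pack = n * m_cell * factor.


m_pack = n * m_cell * overhead = 453 * 0.0374 * 1.485 = 25.16 kg

25.16 kg


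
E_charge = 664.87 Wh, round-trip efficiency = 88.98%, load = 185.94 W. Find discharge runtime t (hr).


Step 1: E_discharge = eta/100 * E_charge = 88.98/100 * 664.87 = 591.6 Wh
Step 2: t = E_discharge / P = 591.6 / 185.94 = 3.182 hr

3.182 hr


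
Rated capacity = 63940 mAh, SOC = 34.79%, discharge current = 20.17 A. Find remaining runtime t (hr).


Convert: C_total = 63940 mAh = 63.94 Ah
Step 1: remaining = SOC/100 * C_total = 34.79/100 * 63.94 = 22.245 Ah
Step 2: t = remaining / I = 22.245 / 20.17 = 1.103 hr

1.103 hr


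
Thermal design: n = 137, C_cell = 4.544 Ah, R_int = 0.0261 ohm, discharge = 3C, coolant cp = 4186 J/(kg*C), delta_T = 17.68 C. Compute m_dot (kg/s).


Step 1: I = 3 * 4.544 = 13.632 A
Step 2: Q_cell = I^2 * R = 13.632^2 * 0.0261 = 4.8502 W
Step 3: Q_total = 137 * 4.8502 = 664.48 W
Step 4: m_dot = Q_total / (cp * dT) = 664.48 / (4186 * 17.68) = 0.008978 kg/s

0.008978 kg/s


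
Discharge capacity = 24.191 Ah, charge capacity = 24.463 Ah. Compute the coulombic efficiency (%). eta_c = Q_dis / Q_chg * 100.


Coulombic efficiency = 24.191/24.463 * 100% = 98.89%

98.89%


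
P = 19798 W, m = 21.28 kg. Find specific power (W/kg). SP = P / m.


SP = P / m = 19798 / 21.28 = 930.4 W/kg

930.4 W/kg


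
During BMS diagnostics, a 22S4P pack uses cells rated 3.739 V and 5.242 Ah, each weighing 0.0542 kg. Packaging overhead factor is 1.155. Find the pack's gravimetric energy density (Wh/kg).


Step 1: V_pack = 22 * 3.739 = 82.258 V
Step 2: C_pack = 4 * 5.242 = 20.968 Ah
Step 3: E_pack = V_pack * C_pack = 82.258 * 20.968 = 1724.8 Wh
Step 4: m_pack = 22 * 4 * 0.0542 * 1.155 = 5.5089 kg
Step 5: ED = E_pack / m_pack = 1724.8 / 5.5089 = 313.1 Wh/kg

313.1 Wh/kg


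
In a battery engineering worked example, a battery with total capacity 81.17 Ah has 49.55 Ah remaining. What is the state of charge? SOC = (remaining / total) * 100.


SOC = (remaining / total) * 100 = (49.55 / 81.17) * 100 = 61.04%

61.04%


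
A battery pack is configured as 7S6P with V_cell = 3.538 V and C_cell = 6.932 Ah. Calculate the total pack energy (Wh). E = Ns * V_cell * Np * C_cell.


E = Ns * Vcell * Np * Ccell = 7 * 3.538 * 6 * 6.932 = 1030 Wh

1030 Wh


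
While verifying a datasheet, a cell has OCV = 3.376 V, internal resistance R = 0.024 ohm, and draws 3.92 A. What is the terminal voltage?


IR drop = 3.92 * 0.024 = 0.09408 V
V = 3.376 - 0.09408 = 3.282 V

3.282 V


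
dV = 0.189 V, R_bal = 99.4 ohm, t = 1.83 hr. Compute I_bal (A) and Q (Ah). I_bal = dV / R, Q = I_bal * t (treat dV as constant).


I_bal = dV / R = 0.189 / 99.4 = 0.0019014 A
Q = I_bal * t = 0.0019014 * 1.83 = 0.003480 Ah

I=0.0019014 A, Q=0.003480 Ah


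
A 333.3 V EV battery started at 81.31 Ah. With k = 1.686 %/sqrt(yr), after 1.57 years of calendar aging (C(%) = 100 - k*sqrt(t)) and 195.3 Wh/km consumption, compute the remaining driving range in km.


Step 1: capacity retention = 100 - 1.686 * sqrt(1.57) = 100 - 1.686 * 1.253 = 97.887%
Step 2: C_now = 81.31 * 97.887/100 = 79.592 Ah
Step 3: E_pack = V * C_now = 333.3 * 79.592 = 26528 Wh
Step 4: range = E_pack / consumption = 26528 / 195.3 = 135.8 km

135.8 km


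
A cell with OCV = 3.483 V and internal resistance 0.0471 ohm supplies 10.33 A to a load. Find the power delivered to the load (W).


Step 1: V_terminal = OCV - I*R = 3.483 - 10.33 * 0.0471 = 2.9965 V
Step 2: P_out = V_terminal * I = 2.9965 * 10.33 = 30.95 W

30.95 W


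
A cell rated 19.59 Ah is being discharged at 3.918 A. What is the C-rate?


Rearranging: C_rate = 3.918 / 19.59 = 0.2C

0.2C


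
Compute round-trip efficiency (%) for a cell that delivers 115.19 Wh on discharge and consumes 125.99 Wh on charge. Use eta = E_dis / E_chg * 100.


eta_e = E_dis / E_chg * 100 = 115.19 / 125.99 * 100 = 91.43%

91.43%


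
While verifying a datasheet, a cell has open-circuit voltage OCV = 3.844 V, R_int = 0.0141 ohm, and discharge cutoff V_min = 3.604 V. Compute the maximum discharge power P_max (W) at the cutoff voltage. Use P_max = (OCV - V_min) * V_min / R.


P_max = (OCV - V_min) * V_min / R = (3.844 - 3.604) * 3.604 / 0.0141 = 0.24 * 3.604 / 0.0141 = 61.34 W

61.34 W


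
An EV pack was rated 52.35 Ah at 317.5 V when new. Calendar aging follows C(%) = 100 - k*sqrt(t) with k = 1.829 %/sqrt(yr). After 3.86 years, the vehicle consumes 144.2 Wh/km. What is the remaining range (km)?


Step 1: capacity retention = 100 - 1.829 * sqrt(3.86) = 100 - 1.829 * 1.9647 = 96.407%
Step 2: C_now = 52.35 * 96.407/100 = 50.469 Ah
Step 3: E_pack = V * C_now = 317.5 * 50.469 = 16024 Wh
Step 4: range = E_pack / consumption = 16024 / 144.2 = 111.1 km

111.1 km


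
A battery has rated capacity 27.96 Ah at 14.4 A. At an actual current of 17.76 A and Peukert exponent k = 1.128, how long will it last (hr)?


t_rated = C / I_rated = 27.96 / 14.4 = 1.9417 hr
(I_rated/I)^k = (0.81081)^1.128 = 0.78933
t = t_rated * (I_rated/I)^k = 1.9417 * 0.78933 = 1.533 hr

1.533 hr


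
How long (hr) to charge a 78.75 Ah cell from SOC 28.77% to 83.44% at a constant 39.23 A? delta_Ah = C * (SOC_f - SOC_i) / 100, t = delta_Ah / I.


delta_Ah = 78.75 * (83.44 - 28.77) / 100 = 43.053 Ah
t = delta_Ah / I = 43.053 / 39.23 = 1.097 hr

1.097 hr


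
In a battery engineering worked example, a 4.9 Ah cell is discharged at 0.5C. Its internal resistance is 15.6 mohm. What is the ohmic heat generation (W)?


Convert: R = 15.6 mohm = 0.0156 ohm
Step 1: I = C_rate * capacity = 0.5 * 4.9 = 2.45 A
Step 2: Q = I^2 * R = 2.45^2 * 0.0156 = 6.0025 * 0.0156 = 0.09364 W

0.09364 W


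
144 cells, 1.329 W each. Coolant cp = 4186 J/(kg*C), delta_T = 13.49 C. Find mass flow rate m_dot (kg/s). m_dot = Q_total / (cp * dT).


Q_total = 144 * 1.329 = 191.38 W
m_dot = Q_total / (cp * dT) = 191.38 / (4186 * 13.49) = 0.003389 kg/s

0.003389 kg/s


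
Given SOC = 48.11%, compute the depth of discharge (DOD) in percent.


Complement of SOC: DOD = 100% - 48.11% = 51.89%

51.89%


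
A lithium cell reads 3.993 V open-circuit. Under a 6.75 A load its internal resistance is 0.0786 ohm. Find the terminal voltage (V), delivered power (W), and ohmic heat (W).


Step 1: V_terminal = OCV - I*R = 3.993 - 6.75 * 0.0786 = 3.4625 V
Step 2: P_out = V_terminal * I = 3.4625 * 6.75 = 23.37 W
Step 3: Q = I^2 * R = 6.75^2 * 0.0786 = 3.581 W

V=3.4625 V, P=23.37 W, Q=3.581 W


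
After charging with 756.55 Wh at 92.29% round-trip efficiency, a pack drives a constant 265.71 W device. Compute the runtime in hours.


Step 1: E_discharge = eta/100 * E_charge = 92.29/100 * 756.55 = 698.22 Wh
Step 2: t = E_discharge / P = 698.22 / 265.71 = 2.628 hr

2.628 hr


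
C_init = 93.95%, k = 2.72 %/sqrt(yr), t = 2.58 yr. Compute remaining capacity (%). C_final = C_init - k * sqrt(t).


sqrt(t) = sqrt(2.58) = 1.6062
C_final = 93.95 - 2.72 * 1.6062 = 89.58%

89.58%


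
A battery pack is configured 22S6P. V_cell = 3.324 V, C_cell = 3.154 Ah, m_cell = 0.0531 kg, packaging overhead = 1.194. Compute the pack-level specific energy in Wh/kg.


Step 1: V_pack = 22 * 3.324 = 73.128 V
Step 2: C_pack = 6 * 3.154 = 18.924 Ah
Step 3: E_pack = V_pack * C_pack = 73.128 * 18.924 = 1383.9 Wh
Step 4: m_pack = 22 * 6 * 0.0531 * 1.194 = 8.369 kg
Step 5: ED = E_pack / m_pack = 1383.9 / 8.369 = 165.4 Wh/kg

165.4 Wh/kg


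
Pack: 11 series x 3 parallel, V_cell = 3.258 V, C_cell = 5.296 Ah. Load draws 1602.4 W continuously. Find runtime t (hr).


Step 1: E_pack = Ns * V_cell * Np * C_cell = 11 * 3.258 * 3 * 5.296 = 569.39 Wh
Step 2: t = E_pack / P = 569.39 / 1602.4 = 0.3553 hr

0.3553 hr


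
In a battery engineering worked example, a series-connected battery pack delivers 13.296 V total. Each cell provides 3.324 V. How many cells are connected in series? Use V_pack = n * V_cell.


n = V_pack / V_cell = 13.296 / 3.324 = 4

4


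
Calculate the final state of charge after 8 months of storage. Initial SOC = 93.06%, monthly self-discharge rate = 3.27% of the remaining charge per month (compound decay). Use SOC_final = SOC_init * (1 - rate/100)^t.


decay = (1 - 3.27/100)^8 = 0.76646
SOC_final = 93.06 * 0.76646 = 71.33%

71.33%


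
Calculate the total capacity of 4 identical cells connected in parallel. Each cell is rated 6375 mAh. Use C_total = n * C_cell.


Convert: C_cell = 6375 mAh = 6.375 Ah
C_total = 4 * 6.375 = 25.5 Ah

25.5 Ah


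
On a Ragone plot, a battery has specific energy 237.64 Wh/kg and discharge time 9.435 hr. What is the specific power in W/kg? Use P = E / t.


P_specific = E / t = 237.64 / 9.435 = 25.19 W/kg

25.19 W/kg


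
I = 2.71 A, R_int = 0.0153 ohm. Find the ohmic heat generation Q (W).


I^2 = 7.3441
Q = 7.3441 * 0.0153 = 0.1124 W

0.1124 W


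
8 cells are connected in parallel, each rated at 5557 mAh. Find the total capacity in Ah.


Convert: C_cell = 5557 mAh = 5.557 Ah
C_total = 8 * 5.557 = 44.456 Ah

44.456 Ah


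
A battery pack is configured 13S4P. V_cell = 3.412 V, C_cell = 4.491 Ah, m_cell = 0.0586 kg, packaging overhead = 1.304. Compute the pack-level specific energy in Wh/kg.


Step 1: V_pack = 13 * 3.412 = 44.356 V
Step 2: C_pack = 4 * 4.491 = 17.964 Ah
Step 3: E_pack = V_pack * C_pack = 44.356 * 17.964 = 796.81 Wh
Step 4: m_pack = 13 * 4 * 0.0586 * 1.304 = 3.9735 kg
Step 5: ED = E_pack / m_pack = 796.81 / 3.9735 = 200.5 Wh/kg

200.5 Wh/kg


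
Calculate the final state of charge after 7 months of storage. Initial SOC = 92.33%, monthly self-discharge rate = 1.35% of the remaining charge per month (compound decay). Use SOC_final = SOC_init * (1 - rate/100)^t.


decay = (1 - 1.35/100)^7 = 0.90924
SOC_final = 92.33 * 0.90924 = 83.95%

83.95%


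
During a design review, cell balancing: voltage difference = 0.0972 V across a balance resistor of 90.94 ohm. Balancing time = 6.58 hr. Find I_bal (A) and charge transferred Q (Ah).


First, Ohm's law: I_bal = 0.0972 V / 90.94 ohm = 0.0010688 A
Then Q = I * t = 0.0010688 A * 6.58 hr = 0.007033 Ah

I=0.0010688 A, Q=0.007033 Ah


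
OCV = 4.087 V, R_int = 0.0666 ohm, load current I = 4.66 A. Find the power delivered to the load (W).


Step 1: V_terminal = OCV - I*R = 4.087 - 4.66 * 0.0666 = 3.7766 V
Step 2: P_out = V_terminal * I = 3.7766 * 4.66 = 17.60 W

17.60 W


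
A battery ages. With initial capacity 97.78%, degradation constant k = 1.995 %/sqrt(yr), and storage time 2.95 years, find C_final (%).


sqrt(t) = sqrt(2.95) = 1.7176
C_final = 97.78 - 1.995 * 1.7176 = 94.35%

94.35%


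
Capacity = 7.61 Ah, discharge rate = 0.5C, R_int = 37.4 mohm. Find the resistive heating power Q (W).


Convert: R = 37.4 mohm = 0.0374 ohm
Step 1: I = C_rate * capacity = 0.5 * 7.61 = 3.805 A
Step 2: Q = I^2 * R = 3.805^2 * 0.0374 = 14.478 * 0.0374 = 0.5415 W

0.5415 W


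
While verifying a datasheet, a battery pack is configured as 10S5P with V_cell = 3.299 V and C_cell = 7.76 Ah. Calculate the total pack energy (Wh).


E = Ns * Vcell * Np * Ccell = 10 * 3.299 * 5 * 7.76 = 1280 Wh

1280 Wh


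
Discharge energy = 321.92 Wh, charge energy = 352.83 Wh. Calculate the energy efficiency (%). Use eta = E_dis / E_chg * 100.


eta_e = E_dis / E_chg * 100 = 321.92 / 352.83 * 100 = 91.24%

91.24%


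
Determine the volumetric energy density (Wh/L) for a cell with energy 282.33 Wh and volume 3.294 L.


Volumetric ED = 282.33 Wh / 3.294 L = 85.71 Wh/L

85.71 Wh/L


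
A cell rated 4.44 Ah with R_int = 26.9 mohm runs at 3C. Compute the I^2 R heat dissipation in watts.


Convert: R = 26.9 mohm = 0.0269 ohm
Step 1: I = C_rate * capacity = 3 * 4.44 = 13.32 A
Step 2: Q = I^2 * R = 13.32^2 * 0.0269 = 177.42 * 0.0269 = 4.773 W

4.773 W


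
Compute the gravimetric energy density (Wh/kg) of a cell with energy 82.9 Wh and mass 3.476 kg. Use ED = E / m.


Specific energy = 82.9 Wh / 3.476 kg = 23.85 Wh/kg

23.85 Wh/kg


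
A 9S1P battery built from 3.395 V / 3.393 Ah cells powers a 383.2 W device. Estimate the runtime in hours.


Step 1: E_pack = Ns * V_cell * Np * C_cell = 9 * 3.395 * 1 * 3.393 = 103.67 Wh
Step 2: t = E_pack / P = 103.67 / 383.2 = 0.2705 hr

0.2705 hr


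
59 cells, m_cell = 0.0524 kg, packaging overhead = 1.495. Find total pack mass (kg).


m_pack = n * m_cell * overhead = 59 * 0.0524 * 1.495 = 4.622 kg

4.622 kg


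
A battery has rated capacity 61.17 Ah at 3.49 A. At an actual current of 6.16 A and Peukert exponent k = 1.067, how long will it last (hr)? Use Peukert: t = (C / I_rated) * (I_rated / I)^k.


t_rated = C / I_rated = 61.17 / 3.49 = 17.527 hr
(I_rated/I)^k = (0.56656)^1.067 = 0.5454
t = t_rated * (I_rated/I)^k = 17.527 * 0.5454 = 9.559 hr

9.559 hr


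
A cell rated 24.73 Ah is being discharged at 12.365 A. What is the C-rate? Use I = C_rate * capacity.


Rearranging: C_rate = 12.365 / 24.73 = 0.5C

0.5C
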